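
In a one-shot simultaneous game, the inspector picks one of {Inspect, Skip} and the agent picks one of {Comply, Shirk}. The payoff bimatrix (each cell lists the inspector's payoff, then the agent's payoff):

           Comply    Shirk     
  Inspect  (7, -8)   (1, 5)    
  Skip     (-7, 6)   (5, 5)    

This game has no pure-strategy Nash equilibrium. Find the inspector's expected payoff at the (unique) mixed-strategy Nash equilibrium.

7/3

For the inspector to be willing to mix, the inspector must be indifferent between Inspect and Skip, which pins down the agent's mix.
  the inspector's expected payoff from Inspect: q·7 + (1−q)·1 = 6q + 1
  the inspector's expected payoff from Skip: q·(-7) + (1−q)·5 = -12q + 5
  6q + 1 = -12q + 5  ⇒  18q = 4  ⇒  q = 2/9.
At equilibrium the inspector is indifferent across rows, so the inspector's payoff equals the payoff from Inspect: (2/9)·7 + (7/9)·1 = 7/3.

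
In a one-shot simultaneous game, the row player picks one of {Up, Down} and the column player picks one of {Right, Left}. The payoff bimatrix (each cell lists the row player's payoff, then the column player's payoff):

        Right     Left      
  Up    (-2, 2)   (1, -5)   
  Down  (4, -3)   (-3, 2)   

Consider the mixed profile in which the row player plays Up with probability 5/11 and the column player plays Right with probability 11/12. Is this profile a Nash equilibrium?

No

Given the row player's mix p = 5/11, the column player's payoff from Right is -8/11 but from Left is -13/11. The column player strictly prefers Right, so the column player would not mix.
So the proposed profile is not a Nash equilibrium.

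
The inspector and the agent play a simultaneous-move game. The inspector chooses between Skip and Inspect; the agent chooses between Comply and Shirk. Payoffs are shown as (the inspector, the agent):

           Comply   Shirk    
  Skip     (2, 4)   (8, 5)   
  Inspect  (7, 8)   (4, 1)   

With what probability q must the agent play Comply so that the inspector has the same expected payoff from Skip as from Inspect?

Set the inspector's expected payoff from Skip equal to that from Inspect:
  the inspector's payoff from Skip: q·2 + (1−q)·8 = -6q + 8
  the inspector's payoff from Inspect: q·7 + (1−q)·4 = 3q + 4
  -6q + 8 = 3q + 4  ⇒  -9q = -4  ⇒  q = 4/9.

q = 4/9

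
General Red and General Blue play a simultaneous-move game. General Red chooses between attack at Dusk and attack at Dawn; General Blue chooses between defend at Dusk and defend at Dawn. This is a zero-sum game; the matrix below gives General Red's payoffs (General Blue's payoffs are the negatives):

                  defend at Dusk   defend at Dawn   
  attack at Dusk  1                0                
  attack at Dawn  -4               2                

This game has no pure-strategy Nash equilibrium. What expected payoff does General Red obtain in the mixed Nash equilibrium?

General Red's indifference between attack at Dusk and attack at Dawn determines General Blue's mixing probability q:
  General Red's payoff from attack at Dusk: q·1 + (1−q)·0 = q
  General Red's payoff from attack at Dawn: q·(-4) + (1−q)·2 = -6q + 2
  q = -6q + 2  ⇒  7q = 2  ⇒  q = 2/7.
At equilibrium General Red is indifferent across rows, so General Red's payoff equals the payoff from attack at Dusk: (2/7)·1 + (5/7)·0 = 2/7.

2/7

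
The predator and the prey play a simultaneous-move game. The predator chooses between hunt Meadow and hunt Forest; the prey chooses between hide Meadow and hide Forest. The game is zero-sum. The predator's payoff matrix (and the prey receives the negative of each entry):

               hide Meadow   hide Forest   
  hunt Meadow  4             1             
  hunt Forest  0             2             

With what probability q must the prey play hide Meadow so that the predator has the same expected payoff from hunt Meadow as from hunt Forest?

The predator's indifference between hunt Meadow and hunt Forest determines the prey's mixing probability q:
  the predator's payoff to hunt Meadow: q·4 + (1−q)·1 = 3q + 1
  the predator's payoff to hunt Forest: q·0 + (1−q)·2 = -2q + 2
  3q + 1 = -2q + 2  ⇒  5q = 1  ⇒  q = 1/5.

q = 1/5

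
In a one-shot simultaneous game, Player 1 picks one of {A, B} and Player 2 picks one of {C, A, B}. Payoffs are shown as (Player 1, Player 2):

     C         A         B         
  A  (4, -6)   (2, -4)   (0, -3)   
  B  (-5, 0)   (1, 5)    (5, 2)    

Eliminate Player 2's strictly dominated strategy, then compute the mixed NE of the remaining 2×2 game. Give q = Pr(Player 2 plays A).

Player 2's strategy C is strictly dominated by B: -3 > -6 and 2 > 0. Eliminate C.
In a mixed equilibrium Player 1 is indifferent between A and B; this condition fixes q.
  Player 1's payoff from A: q·2 + (1−q)·0 = 2q
  Player 1's payoff from B: q·1 + (1−q)·5 = -4q + 5
  2q = -4q + 5  ⇒  6q = 5  ⇒  q = 5/6.

q = 5/6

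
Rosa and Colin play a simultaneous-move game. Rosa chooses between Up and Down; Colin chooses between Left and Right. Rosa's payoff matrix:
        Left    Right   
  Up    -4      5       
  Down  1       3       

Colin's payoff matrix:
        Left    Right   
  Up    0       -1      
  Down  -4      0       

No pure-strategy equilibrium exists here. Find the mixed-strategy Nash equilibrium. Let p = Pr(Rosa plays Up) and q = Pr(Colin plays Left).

p = 4/5, q = 2/7

Colin's indifference between Left and Right determines Rosa's mixing probability p:
  Colin's expected payoff from Left: p·0 + (1−p)·(-4) = 4p - 4
  Colin's expected payoff from Right: p·(-1) + (1−p)·0 = -p
  4p - 4 = -p  ⇒  5p = 4  ⇒  p = 4/5.
For Rosa to be willing to mix, Rosa must be indifferent between Up and Down, which pins down Colin's mix.
  Rosa's payoff from Up: q·(-4) + (1−q)·5 = -9q + 5
  Rosa's payoff from Down: q·1 + (1−q)·3 = -2q + 3
  -9q + 5 = -2q + 3  ⇒  -7q = -2  ⇒  q = 2/7.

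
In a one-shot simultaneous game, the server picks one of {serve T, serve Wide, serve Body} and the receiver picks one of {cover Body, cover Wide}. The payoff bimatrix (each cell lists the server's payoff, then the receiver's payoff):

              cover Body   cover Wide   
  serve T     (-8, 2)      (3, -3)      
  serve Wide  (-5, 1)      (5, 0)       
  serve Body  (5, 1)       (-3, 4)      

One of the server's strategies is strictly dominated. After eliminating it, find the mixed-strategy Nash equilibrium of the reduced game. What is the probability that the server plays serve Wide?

p = 3/4

The server's strategy serve T is strictly dominated by serve Wide: -5 > -8 and 5 > 3. Eliminate serve T.
Set the receiver's expected payoff from cover Body equal to that from cover Wide:
  the receiver's expected payoff from cover Body: p·1 + (1−p)·1 = 1
  the receiver's expected payoff from cover Wide: p·0 + (1−p)·4 = -4p + 4
  1 = -4p + 4  ⇒  4p = 3  ⇒  p = 3/4.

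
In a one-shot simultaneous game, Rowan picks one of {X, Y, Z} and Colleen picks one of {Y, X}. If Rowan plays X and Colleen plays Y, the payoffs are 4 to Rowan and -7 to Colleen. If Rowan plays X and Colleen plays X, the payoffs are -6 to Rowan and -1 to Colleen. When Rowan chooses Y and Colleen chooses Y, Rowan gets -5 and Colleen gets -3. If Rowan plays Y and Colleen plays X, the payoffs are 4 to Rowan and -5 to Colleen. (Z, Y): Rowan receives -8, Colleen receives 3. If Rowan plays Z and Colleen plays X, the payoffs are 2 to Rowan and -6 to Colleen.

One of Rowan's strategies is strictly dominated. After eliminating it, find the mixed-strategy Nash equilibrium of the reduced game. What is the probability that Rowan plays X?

p = 1/4

Rowan's strategy Z is strictly dominated by Y: -5 > -8 and 4 > 2. Eliminate Z.
Set Colleen's expected payoff from Y equal to that from X:
  Colleen's payoff from Y: p·(-7) + (1−p)·(-3) = -4p - 3
  Colleen's payoff from X: p·(-1) + (1−p)·(-5) = 4p - 5
  -4p - 3 = 4p - 5  ⇒  -8p = -2  ⇒  p = 1/4.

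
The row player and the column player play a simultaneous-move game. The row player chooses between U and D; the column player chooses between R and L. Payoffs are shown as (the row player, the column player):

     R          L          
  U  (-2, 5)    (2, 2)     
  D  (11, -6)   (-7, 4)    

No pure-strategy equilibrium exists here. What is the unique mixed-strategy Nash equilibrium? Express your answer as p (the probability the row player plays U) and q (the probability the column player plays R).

p = 10/13, q = 9/22

For the column player to be willing to mix, the column player must be indifferent between R and L, which pins down the row player's mix.
  the column player's expected payoff from R: p·5 + (1−p)·(-6) = 11p - 6
  the column player's expected payoff from L: p·2 + (1−p)·4 = -2p + 4
  11p - 6 = -2p + 4  ⇒  13p = 10  ⇒  p = 10/13.
Set the row player's expected payoff from U equal to that from D:
  the row player's payoff from U: q·(-2) + (1−q)·2 = -4q + 2
  the row player's payoff from D: q·11 + (1−q)·(-7) = 18q - 7
  -4q + 2 = 18q - 7  ⇒  -22q = -9  ⇒  q = 9/22.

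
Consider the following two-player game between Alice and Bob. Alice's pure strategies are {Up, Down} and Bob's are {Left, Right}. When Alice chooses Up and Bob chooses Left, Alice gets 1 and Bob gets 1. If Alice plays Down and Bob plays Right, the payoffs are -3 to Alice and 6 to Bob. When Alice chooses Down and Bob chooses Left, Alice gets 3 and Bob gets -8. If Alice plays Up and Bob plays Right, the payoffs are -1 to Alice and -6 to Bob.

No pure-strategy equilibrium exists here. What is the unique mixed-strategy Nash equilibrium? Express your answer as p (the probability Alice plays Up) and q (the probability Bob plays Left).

p = 2/3, q = 1/2

Alice's mix must leave Bob indifferent between Left and Right.
  Bob's payoff to Left: p·1 + (1−p)·(-8) = 9p - 8
  Bob's payoff to Right: p·(-6) + (1−p)·6 = -12p + 6
  9p - 8 = -12p + 6  ⇒  21p = 14  ⇒  p = 2/3.
For Alice to be willing to mix, Alice must be indifferent between Up and Down, which pins down Bob's mix.
  Alice's payoff to Up: q·1 + (1−q)·(-1) = 2q - 1
  Alice's payoff to Down: q·3 + (1−q)·(-3) = 6q - 3
  2q - 1 = 6q - 3  ⇒  -4q = -2  ⇒  q = 1/2.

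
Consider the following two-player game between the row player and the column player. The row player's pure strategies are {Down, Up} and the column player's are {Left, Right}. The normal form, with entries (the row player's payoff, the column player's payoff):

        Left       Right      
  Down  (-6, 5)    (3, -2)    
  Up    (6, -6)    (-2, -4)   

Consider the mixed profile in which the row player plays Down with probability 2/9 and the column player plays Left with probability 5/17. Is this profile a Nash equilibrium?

Check the column player's indifference given the row player's mix p = 2/9:
  payoff from Left = -32/9; payoff from Right = -32/9 — equal.
Check the row player's indifference given the column player's mix q = 5/17:
  payoff from Down = 6/17; payoff from Up = 6/17 — equal.
Both players are indifferent, so neither can profitably deviate.

Yes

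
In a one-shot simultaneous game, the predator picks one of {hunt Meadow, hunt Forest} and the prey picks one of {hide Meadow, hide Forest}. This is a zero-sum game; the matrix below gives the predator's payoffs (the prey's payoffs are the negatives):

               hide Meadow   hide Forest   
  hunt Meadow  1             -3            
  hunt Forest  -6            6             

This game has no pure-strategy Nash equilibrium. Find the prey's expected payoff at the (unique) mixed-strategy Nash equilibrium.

3/4

Set the prey's expected payoff from hide Meadow equal to that from hide Forest:
  the prey's expected payoff from hide Meadow: p·(-1) + (1−p)·6 = -7p + 6
  the prey's expected payoff from hide Forest: p·3 + (1−p)·(-6) = 9p - 6
  -7p + 6 = 9p - 6  ⇒  -16p = -12  ⇒  p = 3/4.
At equilibrium the prey is indifferent across columns, so the prey's payoff equals the payoff from hide Meadow: (3/4)·(-1) + (1/4)·6 = 3/4.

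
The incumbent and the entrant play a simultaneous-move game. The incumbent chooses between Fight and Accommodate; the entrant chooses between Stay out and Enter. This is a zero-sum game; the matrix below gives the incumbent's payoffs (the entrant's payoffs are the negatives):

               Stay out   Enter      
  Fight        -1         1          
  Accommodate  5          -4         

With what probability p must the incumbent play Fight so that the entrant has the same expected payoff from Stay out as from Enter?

p = 9/11

In a mixed equilibrium the entrant is indifferent between Stay out and Enter; this condition fixes p.
  the entrant's expected payoff from Stay out: p·1 + (1−p)·(-5) = 6p - 5
  the entrant's expected payoff from Enter: p·(-1) + (1−p)·4 = -5p + 4
  6p - 5 = -5p + 4  ⇒  11p = 9  ⇒  p = 9/11.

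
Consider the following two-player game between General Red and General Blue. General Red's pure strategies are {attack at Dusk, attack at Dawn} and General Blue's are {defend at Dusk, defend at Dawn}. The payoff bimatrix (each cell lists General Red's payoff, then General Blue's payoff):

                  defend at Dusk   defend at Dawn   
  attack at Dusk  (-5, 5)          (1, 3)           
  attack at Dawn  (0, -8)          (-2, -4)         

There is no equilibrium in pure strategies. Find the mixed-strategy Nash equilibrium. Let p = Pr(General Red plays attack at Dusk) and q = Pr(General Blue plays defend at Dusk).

In a mixed equilibrium General Blue is indifferent between defend at Dusk and defend at Dawn; this condition fixes p.
  General Blue's payoff to defend at Dusk: p·5 + (1−p)·(-8) = 13p - 8
  General Blue's payoff to defend at Dawn: p·3 + (1−p)·(-4) = 7p - 4
  13p - 8 = 7p - 4  ⇒  6p = 4  ⇒  p = 2/3.
Set General Red's expected payoff from attack at Dusk equal to that from attack at Dawn:
  General Red's payoff from attack at Dusk: q·(-5) + (1−q)·1 = -6q + 1
  General Red's payoff from attack at Dawn: q·0 + (1−q)·(-2) = 2q - 2
  -6q + 1 = 2q - 2  ⇒  -8q = -3  ⇒  q = 3/8.

p = 2/3, q = 3/8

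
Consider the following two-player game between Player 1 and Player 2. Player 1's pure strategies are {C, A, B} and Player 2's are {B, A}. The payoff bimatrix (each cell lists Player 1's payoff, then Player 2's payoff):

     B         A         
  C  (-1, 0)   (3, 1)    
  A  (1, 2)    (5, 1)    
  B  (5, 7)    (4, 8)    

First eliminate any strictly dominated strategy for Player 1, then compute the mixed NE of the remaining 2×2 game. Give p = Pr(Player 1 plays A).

Player 1's strategy C is strictly dominated by A: 1 > -1 and 5 > 3. Eliminate C.
Set Player 2's expected payoff from B equal to that from A:
  Player 2's payoff from B: p·2 + (1−p)·7 = -5p + 7
  Player 2's payoff from A: p·1 + (1−p)·8 = -7p + 8
  -5p + 7 = -7p + 8  ⇒  2p = 1  ⇒  p = 1/2.

p = 1/2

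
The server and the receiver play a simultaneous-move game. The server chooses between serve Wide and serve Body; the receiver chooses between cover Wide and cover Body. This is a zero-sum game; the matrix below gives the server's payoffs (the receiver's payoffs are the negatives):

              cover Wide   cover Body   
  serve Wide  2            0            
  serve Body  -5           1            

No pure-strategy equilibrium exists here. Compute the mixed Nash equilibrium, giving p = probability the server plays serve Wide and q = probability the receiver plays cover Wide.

p = 3/4, q = 1/8

For the receiver to be willing to mix, the receiver must be indifferent between cover Wide and cover Body, which pins down the server's mix.
  the receiver's payoff from cover Wide: p·(-2) + (1−p)·5 = -7p + 5
  the receiver's payoff from cover Body: p·0 + (1−p)·(-1) = p - 1
  -7p + 5 = p - 1  ⇒  -8p = -6  ⇒  p = 3/4.
The receiver's mix must leave the server indifferent between serve Wide and serve Body.
  the server's payoff to serve Wide: q·2 + (1−q)·0 = 2q
  the server's payoff to serve Body: q·(-5) + (1−q)·1 = -6q + 1
  2q = -6q + 1  ⇒  8q = 1  ⇒  q = 1/8.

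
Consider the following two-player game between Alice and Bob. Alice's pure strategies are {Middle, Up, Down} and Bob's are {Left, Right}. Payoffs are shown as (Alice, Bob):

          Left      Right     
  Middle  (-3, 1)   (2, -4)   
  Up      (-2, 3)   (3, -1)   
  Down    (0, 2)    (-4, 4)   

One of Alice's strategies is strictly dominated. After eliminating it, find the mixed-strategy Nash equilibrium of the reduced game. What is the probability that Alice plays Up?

p = 1/3

Alice's strategy Middle is strictly dominated by Up: -2 > -3 and 3 > 2. Eliminate Middle.
Alice's mix must leave Bob indifferent between Left and Right.
  Bob's payoff to Left: p·3 + (1−p)·2 = p + 2
  Bob's payoff to Right: p·(-1) + (1−p)·4 = -5p + 4
  p + 2 = -5p + 4  ⇒  6p = 2  ⇒  p = 1/3.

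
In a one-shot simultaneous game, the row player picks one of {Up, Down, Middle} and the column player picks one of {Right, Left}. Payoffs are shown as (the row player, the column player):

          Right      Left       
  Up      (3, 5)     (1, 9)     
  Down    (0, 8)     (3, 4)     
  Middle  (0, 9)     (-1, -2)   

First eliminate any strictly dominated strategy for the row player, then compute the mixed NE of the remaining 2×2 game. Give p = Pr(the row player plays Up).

p = 1/2

The row player's strategy Middle is strictly dominated by Up: 3 > 0 and 1 > -1. Eliminate Middle.
The row player's mix must leave the column player indifferent between Right and Left.
  the column player's payoff to Right: p·5 + (1−p)·8 = -3p + 8
  the column player's payoff to Left: p·9 + (1−p)·4 = 5p + 4
  -3p + 8 = 5p + 4  ⇒  -8p = -4  ⇒  p = 1/2.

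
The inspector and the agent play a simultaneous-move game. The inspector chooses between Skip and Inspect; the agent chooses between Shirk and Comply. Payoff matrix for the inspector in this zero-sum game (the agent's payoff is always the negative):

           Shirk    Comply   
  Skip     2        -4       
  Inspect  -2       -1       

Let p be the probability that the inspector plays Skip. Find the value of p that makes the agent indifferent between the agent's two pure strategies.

p = 1/7

Set the agent's expected payoff from Shirk equal to that from Comply:
  the agent's payoff from Shirk: p·(-2) + (1−p)·2 = -4p + 2
  the agent's payoff from Comply: p·4 + (1−p)·1 = 3p + 1
  -4p + 2 = 3p + 1  ⇒  -7p = -1  ⇒  p = 1/7.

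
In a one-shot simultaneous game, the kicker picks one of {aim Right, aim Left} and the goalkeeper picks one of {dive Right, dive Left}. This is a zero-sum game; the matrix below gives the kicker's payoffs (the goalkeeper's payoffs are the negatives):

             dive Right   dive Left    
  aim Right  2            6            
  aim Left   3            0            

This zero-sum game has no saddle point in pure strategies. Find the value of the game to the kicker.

v = 18/7

In a mixed equilibrium the kicker is indifferent between aim Right and aim Left; this condition fixes q.
  the kicker's expected payoff from aim Right: q·2 + (1−q)·6 = -4q + 6
  the kicker's expected payoff from aim Left: q·3 + (1−q)·0 = 3q
  -4q + 6 = 3q  ⇒  -7q = -6  ⇒  q = 6/7.
The value is the kicker's expected payoff against this mix (using aim Right): (6/7)·2 + (1/7)·6 = 18/7.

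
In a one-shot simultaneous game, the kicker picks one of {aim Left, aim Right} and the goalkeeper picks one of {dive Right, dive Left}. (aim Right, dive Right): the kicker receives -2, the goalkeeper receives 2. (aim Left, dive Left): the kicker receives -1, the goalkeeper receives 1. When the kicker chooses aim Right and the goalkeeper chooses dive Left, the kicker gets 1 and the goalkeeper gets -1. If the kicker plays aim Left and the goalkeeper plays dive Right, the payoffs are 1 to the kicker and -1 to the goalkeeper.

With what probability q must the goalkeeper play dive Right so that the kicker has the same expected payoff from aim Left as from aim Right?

Set the kicker's expected payoff from aim Left equal to that from aim Right:
  the kicker's expected payoff from aim Left: q·1 + (1−q)·(-1) = 2q - 1
  the kicker's expected payoff from aim Right: q·(-2) + (1−q)·1 = -3q + 1
  2q - 1 = -3q + 1  ⇒  5q = 2  ⇒  q = 2/5.

q = 2/5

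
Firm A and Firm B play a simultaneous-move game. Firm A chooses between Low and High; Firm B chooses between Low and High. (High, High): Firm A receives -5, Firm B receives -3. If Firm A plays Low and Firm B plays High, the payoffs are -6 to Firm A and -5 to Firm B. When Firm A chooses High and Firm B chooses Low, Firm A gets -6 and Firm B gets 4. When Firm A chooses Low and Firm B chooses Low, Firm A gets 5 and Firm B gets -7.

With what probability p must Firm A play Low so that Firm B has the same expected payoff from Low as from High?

p = 7/9

For Firm B to be willing to mix, Firm B must be indifferent between Low and High, which pins down Firm A's mix.
  Firm B's payoff from Low: p·(-7) + (1−p)·4 = -11p + 4
  Firm B's payoff from High: p·(-5) + (1−p)·(-3) = -2p - 3
  -11p + 4 = -2p - 3  ⇒  -9p = -7  ⇒  p = 7/9.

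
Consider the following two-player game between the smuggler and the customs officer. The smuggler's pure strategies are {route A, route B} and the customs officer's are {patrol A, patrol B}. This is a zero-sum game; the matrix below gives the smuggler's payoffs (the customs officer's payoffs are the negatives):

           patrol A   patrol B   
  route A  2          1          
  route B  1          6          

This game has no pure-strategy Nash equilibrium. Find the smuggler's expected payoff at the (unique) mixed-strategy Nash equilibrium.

The smuggler's indifference between route A and route B determines the customs officer's mixing probability q:
  the smuggler's payoff from route A: q·2 + (1−q)·1 = q + 1
  the smuggler's payoff from route B: q·1 + (1−q)·6 = -5q + 6
  q + 1 = -5q + 6  ⇒  6q = 5  ⇒  q = 5/6.
At equilibrium the smuggler is indifferent across rows, so the smuggler's payoff equals the payoff from route A: (5/6)·2 + (1/6)·1 = 11/6.

11/6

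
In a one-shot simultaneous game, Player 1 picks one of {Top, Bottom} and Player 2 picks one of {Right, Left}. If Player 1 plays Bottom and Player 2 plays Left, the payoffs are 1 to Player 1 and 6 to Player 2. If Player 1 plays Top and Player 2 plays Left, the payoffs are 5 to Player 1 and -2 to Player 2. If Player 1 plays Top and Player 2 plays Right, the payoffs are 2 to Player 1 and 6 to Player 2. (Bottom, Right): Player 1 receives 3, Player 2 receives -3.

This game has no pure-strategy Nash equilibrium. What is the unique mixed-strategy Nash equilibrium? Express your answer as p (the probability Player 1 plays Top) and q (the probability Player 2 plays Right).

p = 9/17, q = 4/5

Player 1's mix must leave Player 2 indifferent between Right and Left.
  Player 2's payoff from Right: p·6 + (1−p)·(-3) = 9p - 3
  Player 2's payoff from Left: p·(-2) + (1−p)·6 = -8p + 6
  9p - 3 = -8p + 6  ⇒  17p = 9  ⇒  p = 9/17.
Player 2's mix must leave Player 1 indifferent between Top and Bottom.
  Player 1's expected payoff from Top: q·2 + (1−q)·5 = -3q + 5
  Player 1's expected payoff from Bottom: q·3 + (1−q)·1 = 2q + 1
  -3q + 5 = 2q + 1  ⇒  -5q = -4  ⇒  q = 4/5.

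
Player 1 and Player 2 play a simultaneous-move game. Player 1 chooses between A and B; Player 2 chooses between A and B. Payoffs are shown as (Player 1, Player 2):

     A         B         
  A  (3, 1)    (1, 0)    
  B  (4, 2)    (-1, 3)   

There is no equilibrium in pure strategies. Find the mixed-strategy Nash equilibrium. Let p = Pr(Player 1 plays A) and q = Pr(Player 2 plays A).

Set Player 2's expected payoff from A equal to that from B:
  Player 2's payoff from A: p·1 + (1−p)·2 = -p + 2
  Player 2's payoff from B: p·0 + (1−p)·3 = -3p + 3
  -p + 2 = -3p + 3  ⇒  2p = 1  ⇒  p = 1/2.
Set Player 1's expected payoff from A equal to that from B:
  Player 1's expected payoff from A: q·3 + (1−q)·1 = 2q + 1
  Player 1's expected payoff from B: q·4 + (1−q)·(-1) = 5q - 1
  2q + 1 = 5q - 1  ⇒  -3q = -2  ⇒  q = 2/3.

p = 1/2, q = 2/3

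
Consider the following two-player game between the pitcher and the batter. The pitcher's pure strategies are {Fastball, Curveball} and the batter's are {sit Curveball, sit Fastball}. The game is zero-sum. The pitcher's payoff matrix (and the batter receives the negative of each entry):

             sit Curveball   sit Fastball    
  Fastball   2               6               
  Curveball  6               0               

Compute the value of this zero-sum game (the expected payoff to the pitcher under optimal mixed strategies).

v = 18/5

In a mixed equilibrium the pitcher is indifferent between Fastball and Curveball; this condition fixes q.
  the pitcher's payoff to Fastball: q·2 + (1−q)·6 = -4q + 6
  the pitcher's payoff to Curveball: q·6 + (1−q)·0 = 6q
  -4q + 6 = 6q  ⇒  -10q = -6  ⇒  q = 3/5.
The value is the pitcher's expected payoff against this mix (using Fastball): (3/5)·2 + (2/5)·6 = 18/5.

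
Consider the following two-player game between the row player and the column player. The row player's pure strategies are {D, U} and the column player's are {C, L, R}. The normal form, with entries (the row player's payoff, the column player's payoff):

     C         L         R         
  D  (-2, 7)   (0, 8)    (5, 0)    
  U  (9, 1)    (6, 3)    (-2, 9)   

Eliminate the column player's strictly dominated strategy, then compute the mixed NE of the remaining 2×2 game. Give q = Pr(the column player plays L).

q = 7/13

The column player's strategy C is strictly dominated by L: 8 > 7 and 3 > 1. Eliminate C.
For the row player to be willing to mix, the row player must be indifferent between D and U, which pins down the column player's mix.
  the row player's expected payoff from D: q·0 + (1−q)·5 = -5q + 5
  the row player's expected payoff from U: q·6 + (1−q)·(-2) = 8q - 2
  -5q + 5 = 8q - 2  ⇒  -13q = -7  ⇒  q = 7/13.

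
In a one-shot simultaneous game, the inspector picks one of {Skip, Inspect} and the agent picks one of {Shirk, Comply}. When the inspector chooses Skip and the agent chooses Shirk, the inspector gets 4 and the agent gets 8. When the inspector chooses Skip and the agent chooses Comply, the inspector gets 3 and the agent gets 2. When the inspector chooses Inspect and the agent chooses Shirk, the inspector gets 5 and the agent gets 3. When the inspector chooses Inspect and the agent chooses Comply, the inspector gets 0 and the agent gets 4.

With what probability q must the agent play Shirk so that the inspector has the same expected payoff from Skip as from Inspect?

q = 3/4

The inspector's indifference between Skip and Inspect determines the agent's mixing probability q:
  the inspector's expected payoff from Skip: q·4 + (1−q)·3 = q + 3
  the inspector's expected payoff from Inspect: q·5 + (1−q)·0 = 5q
  q + 3 = 5q  ⇒  -4q = -3  ⇒  q = 3/4.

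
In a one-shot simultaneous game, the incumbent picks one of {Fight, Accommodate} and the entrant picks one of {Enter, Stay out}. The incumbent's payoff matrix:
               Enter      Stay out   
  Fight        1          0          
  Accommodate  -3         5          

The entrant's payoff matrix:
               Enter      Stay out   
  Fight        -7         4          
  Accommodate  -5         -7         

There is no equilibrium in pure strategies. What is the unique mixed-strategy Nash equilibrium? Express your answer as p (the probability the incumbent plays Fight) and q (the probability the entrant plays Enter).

For the entrant to be willing to mix, the entrant must be indifferent between Enter and Stay out, which pins down the incumbent's mix.
  the entrant's expected payoff from Enter: p·(-7) + (1−p)·(-5) = -2p - 5
  the entrant's expected payoff from Stay out: p·4 + (1−p)·(-7) = 11p - 7
  -2p - 5 = 11p - 7  ⇒  -13p = -2  ⇒  p = 2/13.
Set the incumbent's expected payoff from Fight equal to that from Accommodate:
  the incumbent's payoff from Fight: q·1 + (1−q)·0 = q
  the incumbent's payoff from Accommodate: q·(-3) + (1−q)·5 = -8q + 5
  q = -8q + 5  ⇒  9q = 5  ⇒  q = 5/9.

p = 2/13, q = 5/9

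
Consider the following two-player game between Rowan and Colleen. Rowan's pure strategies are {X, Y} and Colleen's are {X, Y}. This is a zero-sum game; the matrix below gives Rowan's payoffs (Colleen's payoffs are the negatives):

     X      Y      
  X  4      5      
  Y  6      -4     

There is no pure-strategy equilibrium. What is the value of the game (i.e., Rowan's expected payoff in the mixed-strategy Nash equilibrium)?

For Rowan to be willing to mix, Rowan must be indifferent between X and Y, which pins down Colleen's mix.
  Rowan's payoff from X: q·4 + (1−q)·5 = -q + 5
  Rowan's payoff from Y: q·6 + (1−q)·(-4) = 10q - 4
  -q + 5 = 10q - 4  ⇒  -11q = -9  ⇒  q = 9/11.
The value is Rowan's expected payoff against this mix (using X): (9/11)·4 + (2/11)·5 = 46/11.

v = 46/11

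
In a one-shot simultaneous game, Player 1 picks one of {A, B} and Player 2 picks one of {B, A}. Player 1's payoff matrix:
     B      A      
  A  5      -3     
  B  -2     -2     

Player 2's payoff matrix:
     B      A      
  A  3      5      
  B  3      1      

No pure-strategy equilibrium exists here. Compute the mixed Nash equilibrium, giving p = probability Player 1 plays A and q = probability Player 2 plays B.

For Player 2 to be willing to mix, Player 2 must be indifferent between B and A, which pins down Player 1's mix.
  Player 2's payoff from B: p·3 + (1−p)·3 = 3
  Player 2's payoff from A: p·5 + (1−p)·1 = 4p + 1
  3 = 4p + 1  ⇒  -4p = -2  ⇒  p = 1/2.
Set Player 1's expected payoff from A equal to that from B:
  Player 1's expected payoff from A: q·5 + (1−q)·(-3) = 8q - 3
  Player 1's expected payoff from B: q·(-2) + (1−q)·(-2) = -2
  8q - 3 = -2  ⇒  8q = 1  ⇒  q = 1/8.

p = 1/2, q = 1/8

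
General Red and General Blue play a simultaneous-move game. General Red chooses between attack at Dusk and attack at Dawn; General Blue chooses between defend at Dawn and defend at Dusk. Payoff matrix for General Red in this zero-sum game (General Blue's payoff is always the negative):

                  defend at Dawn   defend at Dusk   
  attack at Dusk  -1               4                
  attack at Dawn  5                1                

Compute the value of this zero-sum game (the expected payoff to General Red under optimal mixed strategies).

v = 7/3

General Blue's mix must leave General Red indifferent between attack at Dusk and attack at Dawn.
  General Red's payoff from attack at Dusk: q·(-1) + (1−q)·4 = -5q + 4
  General Red's payoff from attack at Dawn: q·5 + (1−q)·1 = 4q + 1
  -5q + 4 = 4q + 1  ⇒  -9q = -3  ⇒  q = 1/3.
The value is General Red's expected payoff against this mix (using attack at Dusk): (1/3)·(-1) + (2/3)·4 = 7/3.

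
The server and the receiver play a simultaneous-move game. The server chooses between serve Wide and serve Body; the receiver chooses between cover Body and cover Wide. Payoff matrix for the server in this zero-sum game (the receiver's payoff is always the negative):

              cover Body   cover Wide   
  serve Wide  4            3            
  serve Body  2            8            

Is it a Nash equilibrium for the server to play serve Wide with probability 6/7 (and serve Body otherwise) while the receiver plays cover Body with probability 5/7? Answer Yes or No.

Yes

Check the receiver's indifference given the server's mix p = 6/7:
  payoff from cover Body = -26/7; payoff from cover Wide = -26/7 — equal.
Check the server's indifference given the receiver's mix q = 5/7:
  payoff from serve Wide = 26/7; payoff from serve Body = 26/7 — equal.
Both players are indifferent, so neither can profitably deviate.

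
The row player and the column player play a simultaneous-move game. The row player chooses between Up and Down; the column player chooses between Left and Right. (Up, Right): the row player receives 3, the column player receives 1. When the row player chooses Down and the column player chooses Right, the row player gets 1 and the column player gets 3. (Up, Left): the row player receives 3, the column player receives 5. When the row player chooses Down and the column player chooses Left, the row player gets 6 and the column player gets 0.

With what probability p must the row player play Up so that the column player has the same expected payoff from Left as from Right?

p = 3/7

For the column player to be willing to mix, the column player must be indifferent between Left and Right, which pins down the row player's mix.
  the column player's payoff from Left: p·5 + (1−p)·0 = 5p
  the column player's payoff from Right: p·1 + (1−p)·3 = -2p + 3
  5p = -2p + 3  ⇒  7p = 3  ⇒  p = 3/7.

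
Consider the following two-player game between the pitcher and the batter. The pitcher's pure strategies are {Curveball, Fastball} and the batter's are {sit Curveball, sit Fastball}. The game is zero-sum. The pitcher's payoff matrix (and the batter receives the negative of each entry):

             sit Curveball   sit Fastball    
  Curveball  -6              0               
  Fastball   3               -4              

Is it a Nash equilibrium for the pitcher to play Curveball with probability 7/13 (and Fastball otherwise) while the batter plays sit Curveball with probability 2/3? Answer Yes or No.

No

Given the batter's mix q = 2/3, the pitcher's payoff from Curveball is -4 but from Fastball is 2/3. The pitcher strictly prefers Fastball, so the pitcher would not mix.
So the proposed profile is not a Nash equilibrium.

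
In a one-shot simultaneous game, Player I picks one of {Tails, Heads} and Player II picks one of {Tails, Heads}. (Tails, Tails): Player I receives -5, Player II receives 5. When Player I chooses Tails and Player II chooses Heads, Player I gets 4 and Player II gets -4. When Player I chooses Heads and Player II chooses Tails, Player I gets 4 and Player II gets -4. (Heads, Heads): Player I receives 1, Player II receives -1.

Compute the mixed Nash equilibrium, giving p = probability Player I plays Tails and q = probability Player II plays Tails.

p = 1/4, q = 1/4

Player II's indifference between Tails and Heads determines Player I's mixing probability p:
  Player II's payoff to Tails: p·5 + (1−p)·(-4) = 9p - 4
  Player II's payoff to Heads: p·(-4) + (1−p)·(-1) = -3p - 1
  9p - 4 = -3p - 1  ⇒  12p = 3  ⇒  p = 1/4.
In a mixed equilibrium Player I is indifferent between Tails and Heads; this condition fixes q.
  Player I's payoff to Tails: q·(-5) + (1−q)·4 = -9q + 4
  Player I's payoff to Heads: q·4 + (1−q)·1 = 3q + 1
  -9q + 4 = 3q + 1  ⇒  -12q = -3  ⇒  q = 1/4.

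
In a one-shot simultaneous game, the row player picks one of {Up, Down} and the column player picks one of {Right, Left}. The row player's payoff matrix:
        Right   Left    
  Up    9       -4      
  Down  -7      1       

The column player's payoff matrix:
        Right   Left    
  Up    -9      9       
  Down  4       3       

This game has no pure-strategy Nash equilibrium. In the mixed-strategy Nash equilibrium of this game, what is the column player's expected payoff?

63/19

The row player's mix must leave the column player indifferent between Right and Left.
  the column player's expected payoff from Right: p·(-9) + (1−p)·4 = -13p + 4
  the column player's expected payoff from Left: p·9 + (1−p)·3 = 6p + 3
  -13p + 4 = 6p + 3  ⇒  -19p = -1  ⇒  p = 1/19.
At equilibrium the column player is indifferent across columns, so the column player's payoff equals the payoff from Right: (1/19)·(-9) + (18/19)·4 = 63/19.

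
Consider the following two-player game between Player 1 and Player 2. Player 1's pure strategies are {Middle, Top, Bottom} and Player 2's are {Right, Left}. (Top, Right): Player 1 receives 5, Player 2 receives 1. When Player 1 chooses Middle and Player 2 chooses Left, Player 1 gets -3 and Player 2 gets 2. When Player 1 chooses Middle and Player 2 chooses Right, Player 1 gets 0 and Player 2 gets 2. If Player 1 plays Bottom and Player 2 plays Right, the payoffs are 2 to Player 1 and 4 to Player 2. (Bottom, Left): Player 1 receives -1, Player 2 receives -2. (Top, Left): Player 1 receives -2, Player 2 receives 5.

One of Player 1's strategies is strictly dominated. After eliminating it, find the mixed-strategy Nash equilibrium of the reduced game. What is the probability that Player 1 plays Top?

p = 3/5

Player 1's strategy Middle is strictly dominated by Bottom: 2 > 0 and -1 > -3. Eliminate Middle.
In a mixed equilibrium Player 2 is indifferent between Right and Left; this condition fixes p.
  Player 2's payoff from Right: p·1 + (1−p)·4 = -3p + 4
  Player 2's payoff from Left: p·5 + (1−p)·(-2) = 7p - 2
  -3p + 4 = 7p - 2  ⇒  -10p = -6  ⇒  p = 3/5.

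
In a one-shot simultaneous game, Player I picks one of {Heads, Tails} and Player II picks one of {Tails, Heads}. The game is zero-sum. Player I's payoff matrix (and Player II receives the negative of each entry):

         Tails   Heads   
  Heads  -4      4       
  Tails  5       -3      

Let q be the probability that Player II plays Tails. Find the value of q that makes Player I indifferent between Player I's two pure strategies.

Player II's mix must leave Player I indifferent between Heads and Tails.
  Player I's payoff from Heads: q·(-4) + (1−q)·4 = -8q + 4
  Player I's payoff from Tails: q·5 + (1−q)·(-3) = 8q - 3
  -8q + 4 = 8q - 3  ⇒  -16q = -7  ⇒  q = 7/16.

q = 7/16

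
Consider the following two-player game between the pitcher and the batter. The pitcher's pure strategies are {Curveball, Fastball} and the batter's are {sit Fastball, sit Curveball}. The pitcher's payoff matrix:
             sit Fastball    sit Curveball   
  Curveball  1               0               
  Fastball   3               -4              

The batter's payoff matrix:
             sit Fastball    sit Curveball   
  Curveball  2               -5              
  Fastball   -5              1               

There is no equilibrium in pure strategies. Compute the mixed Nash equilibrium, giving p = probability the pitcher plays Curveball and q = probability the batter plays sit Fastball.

p = 6/13, q = 2/3

In a mixed equilibrium the batter is indifferent between sit Fastball and sit Curveball; this condition fixes p.
  the batter's payoff to sit Fastball: p·2 + (1−p)·(-5) = 7p - 5
  the batter's payoff to sit Curveball: p·(-5) + (1−p)·1 = -6p + 1
  7p - 5 = -6p + 1  ⇒  13p = 6  ⇒  p = 6/13.
The batter's mix must leave the pitcher indifferent between Curveball and Fastball.
  the pitcher's payoff to Curveball: q·1 + (1−q)·0 = q
  the pitcher's payoff to Fastball: q·3 + (1−q)·(-4) = 7q - 4
  q = 7q - 4  ⇒  -6q = -4  ⇒  q = 2/3.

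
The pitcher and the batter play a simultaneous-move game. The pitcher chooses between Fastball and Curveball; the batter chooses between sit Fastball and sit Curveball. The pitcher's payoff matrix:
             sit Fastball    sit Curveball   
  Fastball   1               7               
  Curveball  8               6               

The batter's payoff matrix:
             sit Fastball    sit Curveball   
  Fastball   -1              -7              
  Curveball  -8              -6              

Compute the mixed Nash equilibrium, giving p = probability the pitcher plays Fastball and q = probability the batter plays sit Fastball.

p = 1/4, q = 1/8

For the batter to be willing to mix, the batter must be indifferent between sit Fastball and sit Curveball, which pins down the pitcher's mix.
  the batter's payoff to sit Fastball: p·(-1) + (1−p)·(-8) = 7p - 8
  the batter's payoff to sit Curveball: p·(-7) + (1−p)·(-6) = -p - 6
  7p - 8 = -p - 6  ⇒  8p = 2  ⇒  p = 1/4.
The pitcher's indifference between Fastball and Curveball determines the batter's mixing probability q:
  the pitcher's expected payoff from Fastball: q·1 + (1−q)·7 = -6q + 7
  the pitcher's expected payoff from Curveball: q·8 + (1−q)·6 = 2q + 6
  -6q + 7 = 2q + 6  ⇒  -8q = -1  ⇒  q = 1/8.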